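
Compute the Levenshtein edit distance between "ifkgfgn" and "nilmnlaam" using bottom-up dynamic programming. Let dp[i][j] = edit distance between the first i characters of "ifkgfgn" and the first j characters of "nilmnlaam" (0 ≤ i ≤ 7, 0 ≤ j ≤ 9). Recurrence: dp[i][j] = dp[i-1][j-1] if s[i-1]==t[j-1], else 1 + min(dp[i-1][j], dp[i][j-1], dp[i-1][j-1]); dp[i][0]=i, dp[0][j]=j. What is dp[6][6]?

   ''  n  i  l  m  n  l  a  a  m
''  0  1  2  3  4  5  6  7  8  9
 i  1  1  1  2  3  4  5  6  7  8
 f  2  2  2  2  3  4  5  6  7  8
 k  3  3  3  3  3  4  5  6  7  8
 g  4  4  4  4  4  4  5  6  7  8
 f  5  5  5  5  5  5  5  6  7  8
 g  6  6  6  6  6  6  6  6  7  8
 n  7  6  7  7  7  6  7  7  7  8

6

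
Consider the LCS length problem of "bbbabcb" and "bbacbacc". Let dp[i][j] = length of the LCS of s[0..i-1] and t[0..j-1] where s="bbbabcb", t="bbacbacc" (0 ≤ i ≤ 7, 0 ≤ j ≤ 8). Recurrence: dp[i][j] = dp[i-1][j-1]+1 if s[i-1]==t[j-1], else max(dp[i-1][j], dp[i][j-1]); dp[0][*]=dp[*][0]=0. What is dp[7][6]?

   ''  b  b  a  c  b  a  c  c
''  0  0  0  0  0  0  0  0  0
 b  0  1  1  1  1  1  1  1  1
 b  0  1  2  2  2  2  2  2  2
 b  0  1  2  2  2  3  3  3  3
 a  0  1  2  3  3  3  4  4  4
 b  0  1  2  3  3  4  4  4  4
 c  0  1  2  3  4  4  4  5  5
 b  0  1  2  3  4  5  5  5  5

5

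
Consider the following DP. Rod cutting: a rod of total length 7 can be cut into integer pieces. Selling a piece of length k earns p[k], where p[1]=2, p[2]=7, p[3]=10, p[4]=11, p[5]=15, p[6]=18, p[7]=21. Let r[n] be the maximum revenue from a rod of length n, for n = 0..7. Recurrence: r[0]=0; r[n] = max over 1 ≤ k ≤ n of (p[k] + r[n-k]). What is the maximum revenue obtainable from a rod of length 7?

   n    0    1    2    3    4    5    6    7
r[n]    0    2    7   10   14   17   21   24

24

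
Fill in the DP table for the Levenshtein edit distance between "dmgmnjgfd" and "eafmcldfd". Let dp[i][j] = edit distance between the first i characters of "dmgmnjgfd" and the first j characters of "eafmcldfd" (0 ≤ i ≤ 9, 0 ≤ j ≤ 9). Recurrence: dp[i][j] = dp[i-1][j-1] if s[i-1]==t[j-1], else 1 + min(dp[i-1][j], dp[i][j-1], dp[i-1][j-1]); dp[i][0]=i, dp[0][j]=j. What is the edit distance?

   ''  e  a  f  m  c  l  d  f  d
''  0  1  2  3  4  5  6  7  8  9
 d  1  1  2  3  4  5  6  6  7  8
 m  2  2  2  3  3  4  5  6  7  8
 g  3  3  3  3  4  4  5  6  7  8
 m  4  4  4  4  3  4  5  6  7  8
 n  5  5  5  5  4  4  5  6  7  8
 j  6  6  6  6  5  5  5  6  7  8
 g  7  7  7  7  6  6  6  6  7  8
 f  8  8  8  7  7  7  7  7  6  7
 d  9  9  9  8  8  8  8  7  7  6

6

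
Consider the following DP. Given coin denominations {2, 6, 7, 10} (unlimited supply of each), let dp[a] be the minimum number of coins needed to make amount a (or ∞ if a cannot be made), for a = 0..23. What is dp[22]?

3

 a  0  1  2  3  4  5  6  7  8  9 10 11 12 13 14 15 16 17 18 19 20 21 22 23
dp  0  -  1  -  2  -  1  1  2  2  1  3  2  2  2  3  2  2  3  3  2  3  3  3
(- denotes ∞ / unreachable)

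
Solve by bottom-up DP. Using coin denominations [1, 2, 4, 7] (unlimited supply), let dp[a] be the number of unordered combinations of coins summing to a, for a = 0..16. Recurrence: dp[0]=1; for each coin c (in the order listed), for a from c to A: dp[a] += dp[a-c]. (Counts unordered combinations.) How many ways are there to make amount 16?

after  coin     0     1     2     3     4     5     6     7     8     9    10    11    12    13    14    15    16
          1     1     1     1     1     1     1     1     1     1     1     1     1     1     1     1     1     1
          2     1     1     2     2     3     3     4     4     5     5     6     6     7     7     8     8     9
          4     1     1     2     2     4     4     6     6     9     9    12    12    16    16    20    20    25
          7     1     1     2     2     4     4     6     7    10    11    14    16    20    22    27    30    36

36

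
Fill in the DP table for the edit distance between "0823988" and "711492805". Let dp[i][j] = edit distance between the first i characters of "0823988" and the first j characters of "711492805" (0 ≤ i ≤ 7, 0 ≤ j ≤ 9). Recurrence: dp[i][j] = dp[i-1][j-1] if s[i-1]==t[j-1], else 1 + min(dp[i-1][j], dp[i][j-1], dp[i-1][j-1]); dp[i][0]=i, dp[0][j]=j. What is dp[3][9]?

8

   ''  7  1  1  4  9  2  8  0  5
''  0  1  2  3  4  5  6  7  8  9
 0  1  1  2  3  4  5  6  7  7  8
 8  2  2  2  3  4  5  6  6  7  8
 2  3  3  3  3  4  5  5  6  7  8
 3  4  4  4  4  4  5  6  6  7  8
 9  5  5  5  5  5  4  5  6  7  8
 8  6  6  6  6  6  5  5  5  6  7
 8  7  7  7  7  7  6  6  5  6  7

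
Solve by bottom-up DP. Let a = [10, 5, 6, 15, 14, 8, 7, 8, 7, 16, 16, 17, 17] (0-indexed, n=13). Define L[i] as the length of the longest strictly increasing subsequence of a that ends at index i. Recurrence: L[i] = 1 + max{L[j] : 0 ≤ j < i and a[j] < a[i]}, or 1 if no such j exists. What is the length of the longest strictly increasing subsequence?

   i    0    1    2    3    4    5    6    7    8    9   10   11   12
a[i]   10    5    6   15   14    8    7    8    7   16   16   17   17
L[i]    1    1    2    3    3    3    3    4    3    5    5    6    6

6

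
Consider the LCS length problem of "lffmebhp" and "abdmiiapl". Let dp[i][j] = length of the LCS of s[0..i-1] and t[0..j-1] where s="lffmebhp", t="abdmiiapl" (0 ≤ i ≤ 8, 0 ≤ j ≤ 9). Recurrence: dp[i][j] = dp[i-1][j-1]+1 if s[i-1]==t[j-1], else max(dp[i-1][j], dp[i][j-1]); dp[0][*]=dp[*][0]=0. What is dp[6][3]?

1

   ''  a  b  d  m  i  i  a  p  l
''  0  0  0  0  0  0  0  0  0  0
 l  0  0  0  0  0  0  0  0  0  1
 f  0  0  0  0  0  0  0  0  0  1
 f  0  0  0  0  0  0  0  0  0  1
 m  0  0  0  0  1  1  1  1  1  1
 e  0  0  0  0  1  1  1  1  1  1
 b  0  0  1  1  1  1  1  1  1  1
 h  0  0  1  1  1  1  1  1  1  1
 p  0  0  1  1  1  1  1  1  2  2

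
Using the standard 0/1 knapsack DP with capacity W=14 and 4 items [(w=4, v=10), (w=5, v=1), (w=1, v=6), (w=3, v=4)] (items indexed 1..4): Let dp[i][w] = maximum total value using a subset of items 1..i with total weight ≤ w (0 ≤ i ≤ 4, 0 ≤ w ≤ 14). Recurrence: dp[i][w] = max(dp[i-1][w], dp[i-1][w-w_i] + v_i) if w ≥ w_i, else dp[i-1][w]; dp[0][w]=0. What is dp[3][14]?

i\w   0   1   2   3   4   5   6   7   8   9  10  11  12  13  14
  0   0   0   0   0   0   0   0   0   0   0   0   0   0   0   0
  1   0   0   0   0  10  10  10  10  10  10  10  10  10  10  10
  2   0   0   0   0  10  10  10  10  10  11  11  11  11  11  11
  3   0   6   6   6  10  16  16  16  16  16  17  17  17  17  17
  4   0   6   6   6  10  16  16  16  20  20  20  20  20  21  21

17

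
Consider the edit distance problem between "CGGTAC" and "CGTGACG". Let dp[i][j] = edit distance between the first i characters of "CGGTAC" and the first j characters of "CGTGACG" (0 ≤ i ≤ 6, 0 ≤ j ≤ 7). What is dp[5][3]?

2

   ''  C  G  T  G  A  C  G
''  0  1  2  3  4  5  6  7
 C  1  0  1  2  3  4  5  6
 G  2  1  0  1  2  3  4  5
 G  3  2  1  1  1  2  3  4
 T  4  3  2  1  2  2  3  4
 A  5  4  3  2  2  2  3  4
 C  6  5  4  3  3  3  2  3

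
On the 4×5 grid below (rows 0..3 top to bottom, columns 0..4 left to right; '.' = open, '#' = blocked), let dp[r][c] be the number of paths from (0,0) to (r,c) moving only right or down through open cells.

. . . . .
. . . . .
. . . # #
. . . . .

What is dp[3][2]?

r\c   0   1   2   3   4
  0   1   1   1   1   1
  1   1   2   3   4   5
  2   1   3   6   0   0
  3   1   4  10  10  10

10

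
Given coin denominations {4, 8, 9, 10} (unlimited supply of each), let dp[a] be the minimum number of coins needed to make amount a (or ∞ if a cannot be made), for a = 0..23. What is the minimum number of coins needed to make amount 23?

3

 a  0  1  2  3  4  5  6  7  8  9 10 11 12 13 14 15 16 17 18 19 20 21 22 23
dp  0  -  -  -  1  -  -  -  1  1  1  -  2  2  2  -  2  2  2  2  2  3  3  3
(- denotes ∞ / unreachable)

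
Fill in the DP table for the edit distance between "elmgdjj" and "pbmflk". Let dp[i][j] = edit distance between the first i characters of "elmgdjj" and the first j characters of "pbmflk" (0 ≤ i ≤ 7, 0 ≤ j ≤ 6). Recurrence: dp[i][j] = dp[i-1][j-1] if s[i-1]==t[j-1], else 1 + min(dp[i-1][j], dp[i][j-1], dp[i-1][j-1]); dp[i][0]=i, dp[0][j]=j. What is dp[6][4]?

5

   ''  p  b  m  f  l  k
''  0  1  2  3  4  5  6
 e  1  1  2  3  4  5  6
 l  2  2  2  3  4  4  5
 m  3  3  3  2  3  4  5
 g  4  4  4  3  3  4  5
 d  5  5  5  4  4  4  5
 j  6  6  6  5  5  5  5
 j  7  7  7  6  6  6  6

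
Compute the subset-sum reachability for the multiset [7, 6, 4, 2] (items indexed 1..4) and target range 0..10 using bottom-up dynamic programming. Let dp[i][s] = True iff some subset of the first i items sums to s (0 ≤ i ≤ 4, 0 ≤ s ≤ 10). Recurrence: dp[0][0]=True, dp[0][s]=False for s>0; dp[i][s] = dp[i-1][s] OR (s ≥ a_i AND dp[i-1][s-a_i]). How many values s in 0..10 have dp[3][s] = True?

i\s   0   1   2   3   4   5   6   7   8   9  10
  0   T   F   F   F   F   F   F   F   F   F   F
  1   T   F   F   F   F   F   F   T   F   F   F
  2   T   F   F   F   F   F   T   T   F   F   F
  3   T   F   F   F   T   F   T   T   F   F   T
  4   T   F   T   F   T   F   T   T   T   T   T

5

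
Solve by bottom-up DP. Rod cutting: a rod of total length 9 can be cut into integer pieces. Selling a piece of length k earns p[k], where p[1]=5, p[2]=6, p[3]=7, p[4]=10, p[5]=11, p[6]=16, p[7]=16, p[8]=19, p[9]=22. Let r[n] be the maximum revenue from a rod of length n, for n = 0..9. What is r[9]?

45

   n    0    1    2    3    4    5    6    7    8    9
r[n]    0    5   10   15   20   25   30   35   40   45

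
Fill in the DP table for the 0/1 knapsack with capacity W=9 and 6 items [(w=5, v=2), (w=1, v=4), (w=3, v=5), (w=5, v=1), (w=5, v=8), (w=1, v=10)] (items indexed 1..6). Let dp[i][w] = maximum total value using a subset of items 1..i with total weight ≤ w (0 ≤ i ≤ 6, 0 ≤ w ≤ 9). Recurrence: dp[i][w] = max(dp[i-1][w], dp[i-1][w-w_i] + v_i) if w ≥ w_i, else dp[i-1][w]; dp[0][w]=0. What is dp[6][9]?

i\w   0   1   2   3   4   5   6   7   8   9
  0   0   0   0   0   0   0   0   0   0   0
  1   0   0   0   0   0   2   2   2   2   2
  2   0   4   4   4   4   4   6   6   6   6
  3   0   4   4   5   9   9   9   9   9  11
  4   0   4   4   5   9   9   9   9   9  11
  5   0   4   4   5   9   9  12  12  13  17
  6   0  10  14  14  15  19  19  22  22  23

23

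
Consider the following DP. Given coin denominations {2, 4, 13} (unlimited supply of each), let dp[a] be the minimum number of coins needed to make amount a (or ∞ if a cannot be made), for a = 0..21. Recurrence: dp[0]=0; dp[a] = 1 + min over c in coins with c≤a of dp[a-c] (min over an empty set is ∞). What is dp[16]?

 a  0  1  2  3  4  5  6  7  8  9 10 11 12 13 14 15 16 17 18 19 20 21
dp  0  -  1  -  1  -  2  -  2  -  3  -  3  1  4  2  4  2  5  3  5  3
(- denotes ∞ / unreachable)

4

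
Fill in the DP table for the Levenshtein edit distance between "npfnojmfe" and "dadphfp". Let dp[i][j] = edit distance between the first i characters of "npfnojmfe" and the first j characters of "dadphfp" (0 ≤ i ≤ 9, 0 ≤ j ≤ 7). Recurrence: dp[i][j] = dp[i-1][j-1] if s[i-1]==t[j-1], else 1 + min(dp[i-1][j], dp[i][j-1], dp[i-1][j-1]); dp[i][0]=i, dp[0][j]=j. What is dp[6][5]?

   ''  d  a  d  p  h  f  p
''  0  1  2  3  4  5  6  7
 n  1  1  2  3  4  5  6  7
 p  2  2  2  3  3  4  5  6
 f  3  3  3  3  4  4  4  5
 n  4  4  4  4  4  5  5  5
 o  5  5  5  5  5  5  6  6
 j  6  6  6  6  6  6  6  7
 m  7  7  7  7  7  7  7  7
 f  8  8  8  8  8  8  7  8
 e  9  9  9  9  9  9  8  8

6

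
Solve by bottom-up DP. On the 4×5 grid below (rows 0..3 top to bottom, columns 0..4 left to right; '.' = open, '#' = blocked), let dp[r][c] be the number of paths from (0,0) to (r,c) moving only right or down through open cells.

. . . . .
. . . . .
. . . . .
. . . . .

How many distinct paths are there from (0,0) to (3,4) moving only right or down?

r\c   0   1   2   3   4
  0   1   1   1   1   1
  1   1   2   3   4   5
  2   1   3   6  10  15
  3   1   4  10  20  35

35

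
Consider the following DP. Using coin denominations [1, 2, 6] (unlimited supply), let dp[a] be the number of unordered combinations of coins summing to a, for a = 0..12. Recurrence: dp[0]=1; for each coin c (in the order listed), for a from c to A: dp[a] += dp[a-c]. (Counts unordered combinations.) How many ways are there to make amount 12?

12

after  coin     0     1     2     3     4     5     6     7     8     9    10    11    12
          1     1     1     1     1     1     1     1     1     1     1     1     1     1
          2     1     1     2     2     3     3     4     4     5     5     6     6     7
          6     1     1     2     2     3     3     5     5     7     7     9     9    12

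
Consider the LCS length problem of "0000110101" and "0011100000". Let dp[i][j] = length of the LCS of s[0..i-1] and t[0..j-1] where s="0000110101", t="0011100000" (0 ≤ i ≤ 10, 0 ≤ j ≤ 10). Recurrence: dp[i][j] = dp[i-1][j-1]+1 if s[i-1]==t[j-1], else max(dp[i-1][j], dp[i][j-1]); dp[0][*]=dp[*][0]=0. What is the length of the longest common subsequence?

   ''  0  0  1  1  1  0  0  0  0  0
''  0  0  0  0  0  0  0  0  0  0  0
 0  0  1  1  1  1  1  1  1  1  1  1
 0  0  1  2  2  2  2  2  2  2  2  2
 0  0  1  2  2  2  2  3  3  3  3  3
 0  0  1  2  2  2  2  3  4  4  4  4
 1  0  1  2  3  3  3  3  4  4  4  4
 1  0  1  2  3  4  4  4  4  4  4  4
 0  0  1  2  3  4  4  5  5  5  5  5
 1  0  1  2  3  4  5  5  5  5  5  5
 0  0  1  2  3  4  5  6  6  6  6  6
 1  0  1  2  3  4  5  6  6  6  6  6

6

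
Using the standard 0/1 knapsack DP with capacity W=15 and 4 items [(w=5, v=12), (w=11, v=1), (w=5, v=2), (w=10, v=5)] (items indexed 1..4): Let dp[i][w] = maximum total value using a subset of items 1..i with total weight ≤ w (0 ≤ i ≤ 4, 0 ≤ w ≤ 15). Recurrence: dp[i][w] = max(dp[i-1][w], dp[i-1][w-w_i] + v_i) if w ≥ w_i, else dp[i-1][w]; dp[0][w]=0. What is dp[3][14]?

14

i\w   0   1   2   3   4   5   6   7   8   9  10  11  12  13  14  15
  0   0   0   0   0   0   0   0   0   0   0   0   0   0   0   0   0
  1   0   0   0   0   0  12  12  12  12  12  12  12  12  12  12  12
  2   0   0   0   0   0  12  12  12  12  12  12  12  12  12  12  12
  3   0   0   0   0   0  12  12  12  12  12  14  14  14  14  14  14
  4   0   0   0   0   0  12  12  12  12  12  14  14  14  14  14  17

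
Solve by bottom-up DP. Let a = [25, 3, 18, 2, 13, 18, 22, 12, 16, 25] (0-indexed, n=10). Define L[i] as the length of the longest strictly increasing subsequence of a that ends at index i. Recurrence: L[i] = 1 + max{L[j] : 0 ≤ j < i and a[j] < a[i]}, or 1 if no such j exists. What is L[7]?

2

   i    0    1    2    3    4    5    6    7    8    9
a[i]   25    3   18    2   13   18   22   12   16   25
L[i]    1    1    2    1    2    3    4    2    3    5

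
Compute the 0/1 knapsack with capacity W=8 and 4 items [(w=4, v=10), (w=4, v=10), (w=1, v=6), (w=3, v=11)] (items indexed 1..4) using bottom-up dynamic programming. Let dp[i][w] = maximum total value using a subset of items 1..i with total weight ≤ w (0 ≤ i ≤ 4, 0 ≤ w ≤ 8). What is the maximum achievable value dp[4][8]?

27

i\w   0   1   2   3   4   5   6   7   8
  0   0   0   0   0   0   0   0   0   0
  1   0   0   0   0  10  10  10  10  10
  2   0   0   0   0  10  10  10  10  20
  3   0   6   6   6  10  16  16  16  20
  4   0   6   6  11  17  17  17  21  27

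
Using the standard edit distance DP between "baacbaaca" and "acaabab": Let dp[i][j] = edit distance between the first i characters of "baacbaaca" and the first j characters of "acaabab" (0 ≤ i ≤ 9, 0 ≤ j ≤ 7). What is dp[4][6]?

   ''  a  c  a  a  b  a  b
''  0  1  2  3  4  5  6  7
 b  1  1  2  3  4  4  5  6
 a  2  1  2  2  3  4  4  5
 a  3  2  2  2  2  3  4  5
 c  4  3  2  3  3  3  4  5
 b  5  4  3  3  4  3  4  4
 a  6  5  4  3  3  4  3  4
 a  7  6  5  4  3  4  4  4
 c  8  7  6  5  4  4  5  5
 a  9  8  7  6  5  5  4  5

4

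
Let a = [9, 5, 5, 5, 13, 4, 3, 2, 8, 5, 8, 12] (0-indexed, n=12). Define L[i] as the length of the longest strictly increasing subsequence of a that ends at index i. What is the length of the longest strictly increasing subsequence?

   i    0    1    2    3    4    5    6    7    8    9   10   11
a[i]    9    5    5    5   13    4    3    2    8    5    8   12
L[i]    1    1    1    1    2    1    1    1    2    2    3    4

4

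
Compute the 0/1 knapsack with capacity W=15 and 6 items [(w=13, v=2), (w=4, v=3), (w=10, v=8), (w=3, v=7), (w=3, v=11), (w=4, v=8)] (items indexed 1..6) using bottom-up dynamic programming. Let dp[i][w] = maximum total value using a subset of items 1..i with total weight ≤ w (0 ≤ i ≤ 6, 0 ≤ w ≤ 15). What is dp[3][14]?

11

i\w   0   1   2   3   4   5   6   7   8   9  10  11  12  13  14  15
  0   0   0   0   0   0   0   0   0   0   0   0   0   0   0   0   0
  1   0   0   0   0   0   0   0   0   0   0   0   0   0   2   2   2
  2   0   0   0   0   3   3   3   3   3   3   3   3   3   3   3   3
  3   0   0   0   0   3   3   3   3   3   3   8   8   8   8  11  11
  4   0   0   0   7   7   7   7  10  10  10  10  10  10  15  15  15
  5   0   0   0  11  11  11  18  18  18  18  21  21  21  21  21  21
  6   0   0   0  11  11  11  18  19  19  19  26  26  26  26  29  29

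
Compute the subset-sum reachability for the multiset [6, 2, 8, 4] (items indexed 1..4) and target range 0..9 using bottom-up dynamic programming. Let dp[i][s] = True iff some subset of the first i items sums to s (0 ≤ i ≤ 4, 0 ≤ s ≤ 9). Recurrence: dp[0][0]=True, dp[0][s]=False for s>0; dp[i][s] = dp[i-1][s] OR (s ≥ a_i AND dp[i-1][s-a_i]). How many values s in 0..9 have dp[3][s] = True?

4

i\s   0   1   2   3   4   5   6   7   8   9
  0   T   F   F   F   F   F   F   F   F   F
  1   T   F   F   F   F   F   T   F   F   F
  2   T   F   T   F   F   F   T   F   T   F
  3   T   F   T   F   F   F   T   F   T   F
  4   T   F   T   F   T   F   T   F   T   F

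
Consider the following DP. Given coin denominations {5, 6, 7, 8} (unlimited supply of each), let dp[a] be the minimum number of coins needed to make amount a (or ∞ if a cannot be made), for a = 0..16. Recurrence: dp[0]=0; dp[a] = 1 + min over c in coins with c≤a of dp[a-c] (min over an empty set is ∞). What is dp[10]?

 a  0  1  2  3  4  5  6  7  8  9 10 11 12 13 14 15 16
dp  0  -  -  -  -  1  1  1  1  -  2  2  2  2  2  2  2
(- denotes ∞ / unreachable)

2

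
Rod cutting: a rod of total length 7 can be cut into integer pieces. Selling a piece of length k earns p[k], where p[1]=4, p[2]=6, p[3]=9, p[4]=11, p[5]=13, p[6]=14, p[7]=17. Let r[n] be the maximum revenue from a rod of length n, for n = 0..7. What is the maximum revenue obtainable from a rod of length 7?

   n    0    1    2    3    4    5    6    7
r[n]    0    4    8   12   16   20   24   28

28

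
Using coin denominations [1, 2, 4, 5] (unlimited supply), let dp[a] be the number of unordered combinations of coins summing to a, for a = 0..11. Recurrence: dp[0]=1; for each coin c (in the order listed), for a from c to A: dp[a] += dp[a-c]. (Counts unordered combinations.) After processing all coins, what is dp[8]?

11

after  coin     0     1     2     3     4     5     6     7     8     9    10    11
          1     1     1     1     1     1     1     1     1     1     1     1     1
          2     1     1     2     2     3     3     4     4     5     5     6     6
          4     1     1     2     2     4     4     6     6     9     9    12    12
          5     1     1     2     2     4     5     7     8    11    13    17    19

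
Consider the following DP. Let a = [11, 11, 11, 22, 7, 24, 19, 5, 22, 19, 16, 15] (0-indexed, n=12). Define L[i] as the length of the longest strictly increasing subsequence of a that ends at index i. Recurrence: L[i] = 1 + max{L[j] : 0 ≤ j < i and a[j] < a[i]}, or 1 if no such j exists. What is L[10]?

2

   i    0    1    2    3    4    5    6    7    8    9   10   11
a[i]   11   11   11   22    7   24   19    5   22   19   16   15
L[i]    1    1    1    2    1    3    2    1    3    2    2    2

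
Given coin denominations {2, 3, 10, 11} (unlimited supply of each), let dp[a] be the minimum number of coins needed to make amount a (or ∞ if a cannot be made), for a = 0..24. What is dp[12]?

2

 a  0  1  2  3  4  5  6  7  8  9 10 11 12 13 14 15 16 17 18 19 20 21 22 23 24
dp  0  -  1  1  2  2  2  3  3  3  1  1  2  2  2  3  3  3  4  4  2  2  2  3  3
(- denotes ∞ / unreachable)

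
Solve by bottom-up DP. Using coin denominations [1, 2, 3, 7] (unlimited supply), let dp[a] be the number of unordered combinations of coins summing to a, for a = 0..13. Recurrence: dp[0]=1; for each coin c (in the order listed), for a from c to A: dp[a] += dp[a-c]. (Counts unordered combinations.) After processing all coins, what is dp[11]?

after  coin     0     1     2     3     4     5     6     7     8     9    10    11    12    13
          1     1     1     1     1     1     1     1     1     1     1     1     1     1     1
          2     1     1     2     2     3     3     4     4     5     5     6     6     7     7
          3     1     1     2     3     4     5     7     8    10    12    14    16    19    21
          7     1     1     2     3     4     5     7     9    11    14    17    20    24    28

20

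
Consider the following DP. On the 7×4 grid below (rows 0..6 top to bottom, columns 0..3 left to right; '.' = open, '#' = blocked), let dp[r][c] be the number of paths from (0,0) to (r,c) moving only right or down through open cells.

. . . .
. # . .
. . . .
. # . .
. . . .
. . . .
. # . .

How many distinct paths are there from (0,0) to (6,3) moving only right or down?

19

r\c   0   1   2   3
  0   1   1   1   1
  1   1   0   1   2
  2   1   1   2   4
  3   1   0   2   6
  4   1   1   3   9
  5   1   2   5  14
  6   1   0   5  19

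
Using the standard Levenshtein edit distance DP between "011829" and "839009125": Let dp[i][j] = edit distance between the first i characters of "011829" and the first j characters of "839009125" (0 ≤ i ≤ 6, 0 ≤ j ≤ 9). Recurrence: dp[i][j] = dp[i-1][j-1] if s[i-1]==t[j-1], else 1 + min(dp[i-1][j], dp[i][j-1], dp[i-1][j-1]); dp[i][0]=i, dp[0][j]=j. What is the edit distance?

7

   ''  8  3  9  0  0  9  1  2  5
''  0  1  2  3  4  5  6  7  8  9
 0  1  1  2  3  3  4  5  6  7  8
 1  2  2  2  3  4  4  5  5  6  7
 1  3  3  3  3  4  5  5  5  6  7
 8  4  3  4  4  4  5  6  6  6  7
 2  5  4  4  5  5  5  6  7  6  7
 9  6  5  5  4  5  6  5  6  7  7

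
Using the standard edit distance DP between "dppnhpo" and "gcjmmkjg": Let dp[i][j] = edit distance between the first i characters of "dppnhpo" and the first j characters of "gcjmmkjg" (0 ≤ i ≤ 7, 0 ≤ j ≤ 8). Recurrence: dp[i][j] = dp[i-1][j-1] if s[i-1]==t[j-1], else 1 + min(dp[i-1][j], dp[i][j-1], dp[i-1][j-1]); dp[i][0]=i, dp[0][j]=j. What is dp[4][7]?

7

   ''  g  c  j  m  m  k  j  g
''  0  1  2  3  4  5  6  7  8
 d  1  1  2  3  4  5  6  7  8
 p  2  2  2  3  4  5  6  7  8
 p  3  3  3  3  4  5  6  7  8
 n  4  4  4  4  4  5  6  7  8
 h  5  5  5  5  5  5  6  7  8
 p  6  6  6  6  6  6  6  7  8
 o  7  7  7  7  7  7  7  7  8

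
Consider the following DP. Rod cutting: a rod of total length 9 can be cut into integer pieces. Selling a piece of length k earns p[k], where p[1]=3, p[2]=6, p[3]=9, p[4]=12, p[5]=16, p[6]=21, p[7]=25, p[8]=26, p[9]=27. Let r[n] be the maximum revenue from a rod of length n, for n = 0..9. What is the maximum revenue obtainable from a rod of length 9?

   n    0    1    2    3    4    5    6    7    8    9
r[n]    0    3    6    9   12   16   21   25   28   31

31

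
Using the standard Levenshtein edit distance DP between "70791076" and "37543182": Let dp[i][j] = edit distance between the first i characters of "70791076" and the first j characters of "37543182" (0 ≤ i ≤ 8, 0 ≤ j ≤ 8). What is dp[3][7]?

6

   ''  3  7  5  4  3  1  8  2
''  0  1  2  3  4  5  6  7  8
 7  1  1  1  2  3  4  5  6  7
 0  2  2  2  2  3  4  5  6  7
 7  3  3  2  3  3  4  5  6  7
 9  4  4  3  3  4  4  5  6  7
 1  5  5  4  4  4  5  4  5  6
 0  6  6  5  5  5  5  5  5  6
 7  7  7  6  6  6  6  6  6  6
 6  8  8  7  7  7  7  7  7  7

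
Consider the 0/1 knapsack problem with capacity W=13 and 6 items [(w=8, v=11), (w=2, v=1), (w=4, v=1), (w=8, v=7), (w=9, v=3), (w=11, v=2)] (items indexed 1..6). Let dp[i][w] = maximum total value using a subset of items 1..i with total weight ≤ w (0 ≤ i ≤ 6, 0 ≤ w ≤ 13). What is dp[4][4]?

1

i\w   0   1   2   3   4   5   6   7   8   9  10  11  12  13
  0   0   0   0   0   0   0   0   0   0   0   0   0   0   0
  1   0   0   0   0   0   0   0   0  11  11  11  11  11  11
  2   0   0   1   1   1   1   1   1  11  11  12  12  12  12
  3   0   0   1   1   1   1   2   2  11  11  12  12  12  12
  4   0   0   1   1   1   1   2   2  11  11  12  12  12  12
  5   0   0   1   1   1   1   2   2  11  11  12  12  12  12
  6   0   0   1   1   1   1   2   2  11  11  12  12  12  12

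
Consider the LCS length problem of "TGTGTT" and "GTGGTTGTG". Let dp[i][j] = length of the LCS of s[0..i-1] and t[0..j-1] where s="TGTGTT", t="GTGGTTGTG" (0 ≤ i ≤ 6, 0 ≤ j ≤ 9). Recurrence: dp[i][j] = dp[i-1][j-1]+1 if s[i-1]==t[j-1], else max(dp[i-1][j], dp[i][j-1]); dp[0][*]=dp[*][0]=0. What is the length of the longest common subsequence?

   ''  G  T  G  G  T  T  G  T  G
''  0  0  0  0  0  0  0  0  0  0
 T  0  0  1  1  1  1  1  1  1  1
 G  0  1  1  2  2  2  2  2  2  2
 T  0  1  2  2  2  3  3  3  3  3
 G  0  1  2  3  3  3  3  4  4  4
 T  0  1  2  3  3  4  4  4  5  5
 T  0  1  2  3  3  4  5  5  5  5

5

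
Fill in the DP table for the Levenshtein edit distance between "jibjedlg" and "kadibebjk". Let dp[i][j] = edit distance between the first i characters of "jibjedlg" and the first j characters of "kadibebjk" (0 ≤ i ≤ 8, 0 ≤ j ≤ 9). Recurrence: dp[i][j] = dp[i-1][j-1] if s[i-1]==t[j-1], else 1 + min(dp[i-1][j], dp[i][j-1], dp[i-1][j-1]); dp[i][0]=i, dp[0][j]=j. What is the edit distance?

7

   ''  k  a  d  i  b  e  b  j  k
''  0  1  2  3  4  5  6  7  8  9
 j  1  1  2  3  4  5  6  7  7  8
 i  2  2  2  3  3  4  5  6  7  8
 b  3  3  3  3  4  3  4  5  6  7
 j  4  4  4  4  4  4  4  5  5  6
 e  5  5  5  5  5  5  4  5  6  6
 d  6  6  6  5  6  6  5  5  6  7
 l  7  7  7  6  6  7  6  6  6  7
 g  8  8  8  7  7  7  7  7  7  7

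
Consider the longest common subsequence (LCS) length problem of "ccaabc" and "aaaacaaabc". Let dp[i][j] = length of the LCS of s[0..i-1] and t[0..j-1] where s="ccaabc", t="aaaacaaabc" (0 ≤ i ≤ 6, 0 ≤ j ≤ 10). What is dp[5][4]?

2

   ''  a  a  a  a  c  a  a  a  b  c
''  0  0  0  0  0  0  0  0  0  0  0
 c  0  0  0  0  0  1  1  1  1  1  1
 c  0  0  0  0  0  1  1  1  1  1  2
 a  0  1  1  1  1  1  2  2  2  2  2
 a  0  1  2  2  2  2  2  3  3  3  3
 b  0  1  2  2  2  2  2  3  3  4  4
 c  0  1  2  2  2  3  3  3  3  4  5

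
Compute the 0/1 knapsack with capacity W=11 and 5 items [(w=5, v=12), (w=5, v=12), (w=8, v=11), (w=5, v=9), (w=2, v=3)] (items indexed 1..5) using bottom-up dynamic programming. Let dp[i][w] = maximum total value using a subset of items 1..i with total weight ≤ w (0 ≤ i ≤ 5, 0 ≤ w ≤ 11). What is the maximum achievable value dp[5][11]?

i\w   0   1   2   3   4   5   6   7   8   9  10  11
  0   0   0   0   0   0   0   0   0   0   0   0   0
  1   0   0   0   0   0  12  12  12  12  12  12  12
  2   0   0   0   0   0  12  12  12  12  12  24  24
  3   0   0   0   0   0  12  12  12  12  12  24  24
  4   0   0   0   0   0  12  12  12  12  12  24  24
  5   0   0   3   3   3  12  12  15  15  15  24  24

24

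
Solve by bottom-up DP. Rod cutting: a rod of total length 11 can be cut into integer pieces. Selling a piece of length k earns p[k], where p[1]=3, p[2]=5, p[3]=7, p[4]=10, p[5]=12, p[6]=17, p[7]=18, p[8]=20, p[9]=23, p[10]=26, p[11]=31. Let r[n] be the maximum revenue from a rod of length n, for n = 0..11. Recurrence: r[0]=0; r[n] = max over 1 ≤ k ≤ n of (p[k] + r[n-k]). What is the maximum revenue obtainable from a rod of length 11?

33

   n    0    1    2    3    4    5    6    7    8    9   10   11
r[n]    0    3    6    9   12   15   18   21   24   27   30   33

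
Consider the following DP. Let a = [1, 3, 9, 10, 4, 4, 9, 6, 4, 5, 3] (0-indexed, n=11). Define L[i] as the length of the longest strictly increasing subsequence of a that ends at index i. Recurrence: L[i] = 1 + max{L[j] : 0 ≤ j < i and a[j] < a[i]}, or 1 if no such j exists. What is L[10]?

2

   i    0    1    2    3    4    5    6    7    8    9   10
a[i]    1    3    9   10    4    4    9    6    4    5    3
L[i]    1    2    3    4    3    3    4    4    3    4    2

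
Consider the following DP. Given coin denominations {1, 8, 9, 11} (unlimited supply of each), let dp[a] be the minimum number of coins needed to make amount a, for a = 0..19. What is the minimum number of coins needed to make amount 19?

2

 a  0  1  2  3  4  5  6  7  8  9 10 11 12 13 14 15 16 17 18 19
dp  0  1  2  3  4  5  6  7  1  1  2  1  2  3  4  5  2  2  2  2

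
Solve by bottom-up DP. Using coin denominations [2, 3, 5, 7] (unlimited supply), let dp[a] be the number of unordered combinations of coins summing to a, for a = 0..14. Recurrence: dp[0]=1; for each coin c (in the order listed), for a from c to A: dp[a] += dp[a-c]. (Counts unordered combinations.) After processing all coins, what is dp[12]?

after  coin     0     1     2     3     4     5     6     7     8     9    10    11    12    13    14
          2     1     0     1     0     1     0     1     0     1     0     1     0     1     0     1
          3     1     0     1     1     1     1     2     1     2     2     2     2     3     2     3
          5     1     0     1     1     1     2     2     2     3     3     4     4     5     5     6
          7     1     0     1     1     1     2     2     3     3     4     5     5     7     7     9

7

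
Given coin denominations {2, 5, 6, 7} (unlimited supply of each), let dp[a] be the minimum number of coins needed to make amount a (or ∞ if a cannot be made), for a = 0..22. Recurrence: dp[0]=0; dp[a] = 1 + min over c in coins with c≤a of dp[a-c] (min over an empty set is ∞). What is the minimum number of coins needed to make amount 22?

4

 a  0  1  2  3  4  5  6  7  8  9 10 11 12 13 14 15 16 17 18 19 20 21 22
dp  0  -  1  -  2  1  1  1  2  2  2  2  2  2  2  3  3  3  3  3  3  3  4
(- denotes ∞ / unreachable)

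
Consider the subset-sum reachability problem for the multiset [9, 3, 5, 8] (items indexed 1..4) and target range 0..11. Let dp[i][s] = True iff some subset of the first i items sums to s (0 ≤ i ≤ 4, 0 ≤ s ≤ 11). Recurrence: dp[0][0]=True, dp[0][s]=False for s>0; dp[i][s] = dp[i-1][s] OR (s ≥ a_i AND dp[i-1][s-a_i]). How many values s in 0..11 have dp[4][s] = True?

6

i\s   0   1   2   3   4   5   6   7   8   9  10  11
  0   T   F   F   F   F   F   F   F   F   F   F   F
  1   T   F   F   F   F   F   F   F   F   T   F   F
  2   T   F   F   T   F   F   F   F   F   T   F   F
  3   T   F   F   T   F   T   F   F   T   T   F   F
  4   T   F   F   T   F   T   F   F   T   T   F   T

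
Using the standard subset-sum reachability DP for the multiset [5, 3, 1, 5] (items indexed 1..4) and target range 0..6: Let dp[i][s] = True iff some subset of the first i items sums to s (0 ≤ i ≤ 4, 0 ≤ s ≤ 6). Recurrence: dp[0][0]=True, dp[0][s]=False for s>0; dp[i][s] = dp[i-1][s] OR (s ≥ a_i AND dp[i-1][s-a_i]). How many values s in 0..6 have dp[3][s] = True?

i\s   0   1   2   3   4   5   6
  0   T   F   F   F   F   F   F
  1   T   F   F   F   F   T   F
  2   T   F   F   T   F   T   F
  3   T   T   F   T   T   T   T
  4   T   T   F   T   T   T   T

6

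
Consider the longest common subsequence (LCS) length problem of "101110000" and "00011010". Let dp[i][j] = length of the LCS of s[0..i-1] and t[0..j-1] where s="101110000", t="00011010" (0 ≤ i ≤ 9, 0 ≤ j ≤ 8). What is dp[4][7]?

   ''  0  0  0  1  1  0  1  0
''  0  0  0  0  0  0  0  0  0
 1  0  0  0  0  1  1  1  1  1
 0  0  1  1  1  1  1  2  2  2
 1  0  1  1  1  2  2  2  3  3
 1  0  1  1  1  2  3  3  3  3
 1  0  1  1  1  2  3  3  4  4
 0  0  1  2  2  2  3  4  4  5
 0  0  1  2  3  3  3  4  4  5
 0  0  1  2  3  3  3  4  4  5
 0  0  1  2  3  3  3  4  4  5

3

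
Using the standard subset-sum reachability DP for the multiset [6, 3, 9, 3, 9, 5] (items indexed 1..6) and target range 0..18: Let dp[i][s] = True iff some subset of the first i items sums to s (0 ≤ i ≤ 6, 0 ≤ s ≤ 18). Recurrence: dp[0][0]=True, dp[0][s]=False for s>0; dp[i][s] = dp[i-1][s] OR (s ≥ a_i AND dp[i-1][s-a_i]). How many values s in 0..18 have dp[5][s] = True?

i\s   0   1   2   3   4   5   6   7   8   9  10  11  12  13  14  15  16  17  18
  0   T   F   F   F   F   F   F   F   F   F   F   F   F   F   F   F   F   F   F
  1   T   F   F   F   F   F   T   F   F   F   F   F   F   F   F   F   F   F   F
  2   T   F   F   T   F   F   T   F   F   T   F   F   F   F   F   F   F   F   F
  3   T   F   F   T   F   F   T   F   F   T   F   F   T   F   F   T   F   F   T
  4   T   F   F   T   F   F   T   F   F   T   F   F   T   F   F   T   F   F   T
  5   T   F   F   T   F   F   T   F   F   T   F   F   T   F   F   T   F   F   T
  6   T   F   F   T   F   T   T   F   T   T   F   T   T   F   T   T   F   T   T

7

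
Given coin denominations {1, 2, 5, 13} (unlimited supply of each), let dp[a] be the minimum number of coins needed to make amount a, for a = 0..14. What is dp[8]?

 a  0  1  2  3  4  5  6  7  8  9 10 11 12 13 14
dp  0  1  1  2  2  1  2  2  3  3  2  3  3  1  2

3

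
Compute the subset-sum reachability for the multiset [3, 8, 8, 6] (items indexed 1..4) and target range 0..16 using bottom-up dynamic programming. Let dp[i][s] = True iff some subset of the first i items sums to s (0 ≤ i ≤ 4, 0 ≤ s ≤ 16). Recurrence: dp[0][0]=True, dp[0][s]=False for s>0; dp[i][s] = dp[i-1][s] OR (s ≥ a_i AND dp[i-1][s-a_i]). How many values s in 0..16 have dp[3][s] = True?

5

i\s   0   1   2   3   4   5   6   7   8   9  10  11  12  13  14  15  16
  0   T   F   F   F   F   F   F   F   F   F   F   F   F   F   F   F   F
  1   T   F   F   T   F   F   F   F   F   F   F   F   F   F   F   F   F
  2   T   F   F   T   F   F   F   F   T   F   F   T   F   F   F   F   F
  3   T   F   F   T   F   F   F   F   T   F   F   T   F   F   F   F   T
  4   T   F   F   T   F   F   T   F   T   T   F   T   F   F   T   F   T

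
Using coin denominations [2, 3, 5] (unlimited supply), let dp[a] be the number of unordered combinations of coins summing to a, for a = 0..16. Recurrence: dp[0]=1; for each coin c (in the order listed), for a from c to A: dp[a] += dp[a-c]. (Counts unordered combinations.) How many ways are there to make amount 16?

after  coin     0     1     2     3     4     5     6     7     8     9    10    11    12    13    14    15    16
          2     1     0     1     0     1     0     1     0     1     0     1     0     1     0     1     0     1
          3     1     0     1     1     1     1     2     1     2     2     2     2     3     2     3     3     3
          5     1     0     1     1     1     2     2     2     3     3     4     4     5     5     6     7     7

7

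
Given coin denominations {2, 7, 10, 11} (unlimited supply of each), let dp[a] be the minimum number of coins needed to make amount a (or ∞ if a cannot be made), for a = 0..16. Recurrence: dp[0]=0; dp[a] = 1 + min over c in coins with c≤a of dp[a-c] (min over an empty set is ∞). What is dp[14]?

 a  0  1  2  3  4  5  6  7  8  9 10 11 12 13 14 15 16
dp  0  -  1  -  2  -  3  1  4  2  1  1  2  2  2  3  3
(- denotes ∞ / unreachable)

2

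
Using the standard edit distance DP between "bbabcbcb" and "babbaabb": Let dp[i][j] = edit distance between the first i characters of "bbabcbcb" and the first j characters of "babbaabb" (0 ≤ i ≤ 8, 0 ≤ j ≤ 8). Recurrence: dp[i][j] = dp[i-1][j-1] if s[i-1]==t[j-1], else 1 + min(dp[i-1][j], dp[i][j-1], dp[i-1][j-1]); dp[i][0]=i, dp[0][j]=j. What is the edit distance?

   ''  b  a  b  b  a  a  b  b
''  0  1  2  3  4  5  6  7  8
 b  1  0  1  2  3  4  5  6  7
 b  2  1  1  1  2  3  4  5  6
 a  3  2  1  2  2  2  3  4  5
 b  4  3  2  1  2  3  3  3  4
 c  5  4  3  2  2  3  4  4  4
 b  6  5  4  3  2  3  4  4  4
 c  7  6  5  4  3  3  4  5  5
 b  8  7  6  5  4  4  4  4  5

5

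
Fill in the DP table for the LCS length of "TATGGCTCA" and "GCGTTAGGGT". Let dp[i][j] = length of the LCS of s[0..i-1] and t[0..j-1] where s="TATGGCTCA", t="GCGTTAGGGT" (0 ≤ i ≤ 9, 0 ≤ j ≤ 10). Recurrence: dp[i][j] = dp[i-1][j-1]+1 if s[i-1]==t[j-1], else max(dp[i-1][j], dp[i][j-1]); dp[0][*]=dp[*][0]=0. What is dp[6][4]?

   ''  G  C  G  T  T  A  G  G  G  T
''  0  0  0  0  0  0  0  0  0  0  0
 T  0  0  0  0  1  1  1  1  1  1  1
 A  0  0  0  0  1  1  2  2  2  2  2
 T  0  0  0  0  1  2  2  2  2  2  3
 G  0  1  1  1  1  2  2  3  3  3  3
 G  0  1  1  2  2  2  2  3  4  4  4
 C  0  1  2  2  2  2  2  3  4  4  4
 T  0  1  2  2  3  3  3  3  4  4  5
 C  0  1  2  2  3  3  3  3  4  4  5
 A  0  1  2  2  3  3  4  4  4  4  5

2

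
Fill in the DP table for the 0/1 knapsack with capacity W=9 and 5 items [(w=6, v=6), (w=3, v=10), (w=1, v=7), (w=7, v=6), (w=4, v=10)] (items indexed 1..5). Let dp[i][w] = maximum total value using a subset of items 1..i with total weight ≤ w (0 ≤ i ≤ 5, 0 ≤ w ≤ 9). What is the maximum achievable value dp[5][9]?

i\w   0   1   2   3   4   5   6   7   8   9
  0   0   0   0   0   0   0   0   0   0   0
  1   0   0   0   0   0   0   6   6   6   6
  2   0   0   0  10  10  10  10  10  10  16
  3   0   7   7  10  17  17  17  17  17  17
  4   0   7   7  10  17  17  17  17  17  17
  5   0   7   7  10  17  17  17  20  27  27

27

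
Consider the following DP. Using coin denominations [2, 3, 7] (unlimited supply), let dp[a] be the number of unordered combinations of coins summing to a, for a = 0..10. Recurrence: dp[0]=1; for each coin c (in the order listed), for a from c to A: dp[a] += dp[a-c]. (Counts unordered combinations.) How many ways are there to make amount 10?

after  coin     0     1     2     3     4     5     6     7     8     9    10
          2     1     0     1     0     1     0     1     0     1     0     1
          3     1     0     1     1     1     1     2     1     2     2     2
          7     1     0     1     1     1     1     2     2     2     3     3

3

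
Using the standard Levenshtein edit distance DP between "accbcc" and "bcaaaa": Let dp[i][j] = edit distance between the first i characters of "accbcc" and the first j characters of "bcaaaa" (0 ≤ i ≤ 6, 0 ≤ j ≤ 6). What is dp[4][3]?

3

   ''  b  c  a  a  a  a
''  0  1  2  3  4  5  6
 a  1  1  2  2  3  4  5
 c  2  2  1  2  3  4  5
 c  3  3  2  2  3  4  5
 b  4  3  3  3  3  4  5
 c  5  4  3  4  4  4  5
 c  6  5  4  4  5  5  5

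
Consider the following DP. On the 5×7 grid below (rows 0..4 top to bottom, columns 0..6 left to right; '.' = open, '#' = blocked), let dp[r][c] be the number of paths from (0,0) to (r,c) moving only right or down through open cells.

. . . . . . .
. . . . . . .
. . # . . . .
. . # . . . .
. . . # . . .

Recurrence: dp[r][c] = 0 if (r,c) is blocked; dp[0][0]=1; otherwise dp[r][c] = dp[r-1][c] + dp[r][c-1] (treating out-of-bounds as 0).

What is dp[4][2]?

r\c   0   1   2   3   4   5   6
  0   1   1   1   1   1   1   1
  1   1   2   3   4   5   6   7
  2   1   3   0   4   9  15  22
  3   1   4   0   4  13  28  50
  4   1   5   5   0  13  41  91

5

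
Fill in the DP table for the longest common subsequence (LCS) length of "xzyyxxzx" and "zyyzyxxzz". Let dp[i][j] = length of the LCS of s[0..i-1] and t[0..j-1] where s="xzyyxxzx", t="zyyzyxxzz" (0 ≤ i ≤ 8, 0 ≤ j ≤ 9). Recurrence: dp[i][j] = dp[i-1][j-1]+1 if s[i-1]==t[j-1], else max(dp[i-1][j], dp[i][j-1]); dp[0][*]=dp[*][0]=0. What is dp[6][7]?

   ''  z  y  y  z  y  x  x  z  z
''  0  0  0  0  0  0  0  0  0  0
 x  0  0  0  0  0  0  1  1  1  1
 z  0  1  1  1  1  1  1  1  2  2
 y  0  1  2  2  2  2  2  2  2  2
 y  0  1  2  3  3  3  3  3  3  3
 x  0  1  2  3  3  3  4  4  4  4
 x  0  1  2  3  3  3  4  5  5  5
 z  0  1  2  3  4  4  4  5  6  6
 x  0  1  2  3  4  4  5  5  6  6

5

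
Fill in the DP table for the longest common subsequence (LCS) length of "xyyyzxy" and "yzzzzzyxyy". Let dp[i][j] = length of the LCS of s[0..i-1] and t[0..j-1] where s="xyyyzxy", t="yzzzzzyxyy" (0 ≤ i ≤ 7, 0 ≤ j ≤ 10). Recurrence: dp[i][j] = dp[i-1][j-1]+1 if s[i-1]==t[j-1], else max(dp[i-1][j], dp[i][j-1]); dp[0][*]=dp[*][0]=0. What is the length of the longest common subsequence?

4

   ''  y  z  z  z  z  z  y  x  y  y
''  0  0  0  0  0  0  0  0  0  0  0
 x  0  0  0  0  0  0  0  0  1  1  1
 y  0  1  1  1  1  1  1  1  1  2  2
 y  0  1  1  1  1  1  1  2  2  2  3
 y  0  1  1  1  1  1  1  2  2  3  3
 z  0  1  2  2  2  2  2  2  2  3  3
 x  0  1  2  2  2  2  2  2  3  3  3
 y  0  1  2  2  2  2  2  3  3  4  4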